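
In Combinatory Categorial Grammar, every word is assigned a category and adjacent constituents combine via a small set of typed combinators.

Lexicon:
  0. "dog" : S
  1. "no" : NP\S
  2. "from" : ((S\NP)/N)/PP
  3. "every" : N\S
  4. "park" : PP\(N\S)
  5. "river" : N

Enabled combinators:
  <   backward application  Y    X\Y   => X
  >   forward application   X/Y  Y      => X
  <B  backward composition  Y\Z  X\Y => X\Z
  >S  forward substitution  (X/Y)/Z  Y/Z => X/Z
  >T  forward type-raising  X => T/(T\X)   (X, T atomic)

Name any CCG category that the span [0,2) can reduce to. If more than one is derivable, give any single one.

[0,6] S   <
  [0,2] NP   <
    [0,1] "dog" : S
    [1,2] "no" : NP\S
  [2,6] S\NP   >
    [2,5] (S\NP)/N   >
      [2,3] "from" : ((S\NP)/N)/PP
      [3,5] PP   <
        [3,4] "every" : N\S
        [4,5] "park" : PP\(N\S)
    [5,6] "river" : N

NP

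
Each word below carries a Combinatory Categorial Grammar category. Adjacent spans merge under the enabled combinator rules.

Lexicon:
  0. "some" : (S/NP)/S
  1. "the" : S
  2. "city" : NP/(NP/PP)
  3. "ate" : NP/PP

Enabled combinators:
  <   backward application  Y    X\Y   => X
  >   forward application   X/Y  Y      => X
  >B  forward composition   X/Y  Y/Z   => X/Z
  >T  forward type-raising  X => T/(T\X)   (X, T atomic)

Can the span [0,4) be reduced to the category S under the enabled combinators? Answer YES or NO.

YES

[0,4] S   >
  [0,2] S/NP   >
    [0,1] "some" : (S/NP)/S
    [1,2] "the" : S
  [2,4] NP   >
    [2,3] "city" : NP/(NP/PP)
    [3,4] "ate" : NP/PP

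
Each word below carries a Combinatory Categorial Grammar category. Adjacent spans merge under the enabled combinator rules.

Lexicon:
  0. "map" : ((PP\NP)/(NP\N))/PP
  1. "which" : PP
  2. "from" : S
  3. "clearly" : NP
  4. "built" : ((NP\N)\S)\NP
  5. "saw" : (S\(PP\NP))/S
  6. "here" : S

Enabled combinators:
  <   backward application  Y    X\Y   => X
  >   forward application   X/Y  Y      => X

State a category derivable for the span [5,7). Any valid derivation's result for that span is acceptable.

S\(PP\NP)

[0,7] S   <
  [0,5] PP\NP   >
    [0,2] (PP\NP)/(NP\N)   >
      [0,1] "map" : ((PP\NP)/(NP\N))/PP
      [1,2] "which" : PP
    [2,5] NP\N   <
      [2,3] "from" : S
      [3,5] (NP\N)\S   <
        [3,4] "clearly" : NP
        [4,5] "built" : ((NP\N)\S)\NP
  [5,7] S\(PP\NP)   >
    [5,6] "saw" : (S\(PP\NP))/S
    [6,7] "here" : S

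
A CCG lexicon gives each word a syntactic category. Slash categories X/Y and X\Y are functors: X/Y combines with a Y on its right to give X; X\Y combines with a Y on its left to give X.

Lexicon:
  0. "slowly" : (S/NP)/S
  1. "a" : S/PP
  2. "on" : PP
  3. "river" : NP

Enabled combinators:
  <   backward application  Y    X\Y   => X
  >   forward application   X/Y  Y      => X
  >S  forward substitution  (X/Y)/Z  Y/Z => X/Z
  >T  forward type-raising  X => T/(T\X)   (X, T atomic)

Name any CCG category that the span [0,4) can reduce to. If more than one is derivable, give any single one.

[0,4] S   >
  [0,3] S/NP   >
    [0,1] "slowly" : (S/NP)/S
    [1,3] S   >
      [1,2] "a" : S/PP
      [2,3] "on" : PP
  [3,4] "river" : NP

S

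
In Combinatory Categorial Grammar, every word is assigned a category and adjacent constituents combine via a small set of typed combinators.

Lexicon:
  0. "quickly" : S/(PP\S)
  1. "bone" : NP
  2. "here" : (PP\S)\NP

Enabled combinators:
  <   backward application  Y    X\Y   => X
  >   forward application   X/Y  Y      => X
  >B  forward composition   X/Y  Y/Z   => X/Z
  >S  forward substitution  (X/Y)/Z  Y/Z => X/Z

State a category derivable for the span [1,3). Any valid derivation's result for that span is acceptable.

PP\S

[0,3] S   >
  [0,1] "quickly" : S/(PP\S)
  [1,3] PP\S   <
    [1,2] "bone" : NP
    [2,3] "here" : (PP\S)\NP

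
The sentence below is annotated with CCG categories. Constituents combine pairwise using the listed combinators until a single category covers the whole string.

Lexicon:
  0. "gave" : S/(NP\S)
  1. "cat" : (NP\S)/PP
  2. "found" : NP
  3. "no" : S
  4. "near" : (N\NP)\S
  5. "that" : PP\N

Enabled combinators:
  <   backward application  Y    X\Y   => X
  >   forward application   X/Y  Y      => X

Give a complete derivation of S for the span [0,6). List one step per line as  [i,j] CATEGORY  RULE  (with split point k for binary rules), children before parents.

[0,6] S   >
  [0,1] "gave" : S/(NP\S)
  [1,6] NP\S   >
    [1,2] "cat" : (NP\S)/PP
    [2,6] PP   <
      [2,5] N   <
        [2,3] "found" : NP
        [3,5] N\NP   <
          [3,4] "no" : S
          [4,5] "near" : (N\NP)\S
      [5,6] "that" : PP\N

[0,1] S/(NP\S)  lex  "gave"
[1,2] (NP\S)/PP  lex  "cat"
[2,3] NP  lex  "found"
[3,4] S  lex  "no"
[4,5] (N\NP)\S  lex  "near"
[3,5] N\NP  <  k=4
[2,5] N  <  k=3
[5,6] PP\N  lex  "that"
[2,6] PP  <  k=5
[1,6] NP\S  >  k=2
[0,6] S  >  k=1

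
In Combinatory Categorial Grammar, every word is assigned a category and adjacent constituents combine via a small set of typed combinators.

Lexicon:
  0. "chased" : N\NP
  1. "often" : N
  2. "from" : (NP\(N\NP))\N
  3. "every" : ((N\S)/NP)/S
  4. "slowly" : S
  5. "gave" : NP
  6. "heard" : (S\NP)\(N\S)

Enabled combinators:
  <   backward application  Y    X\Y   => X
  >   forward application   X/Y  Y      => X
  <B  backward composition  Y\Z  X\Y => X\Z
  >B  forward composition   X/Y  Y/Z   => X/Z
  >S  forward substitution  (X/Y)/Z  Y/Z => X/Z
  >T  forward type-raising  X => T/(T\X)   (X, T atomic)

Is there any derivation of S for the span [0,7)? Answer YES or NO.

YES

[0,7] S   <
  [0,3] NP   <
    [0,1] "chased" : N\NP
    [1,3] NP\(N\NP)   <
      [1,2] "often" : N
      [2,3] "from" : (NP\(N\NP))\N
  [3,7] S\NP   <
    [3,6] N\S   >
      [3,5] (N\S)/NP   >
        [3,4] "every" : ((N\S)/NP)/S
        [4,5] "slowly" : S
      [5,6] "gave" : NP
    [6,7] "heard" : (S\NP)\(N\S)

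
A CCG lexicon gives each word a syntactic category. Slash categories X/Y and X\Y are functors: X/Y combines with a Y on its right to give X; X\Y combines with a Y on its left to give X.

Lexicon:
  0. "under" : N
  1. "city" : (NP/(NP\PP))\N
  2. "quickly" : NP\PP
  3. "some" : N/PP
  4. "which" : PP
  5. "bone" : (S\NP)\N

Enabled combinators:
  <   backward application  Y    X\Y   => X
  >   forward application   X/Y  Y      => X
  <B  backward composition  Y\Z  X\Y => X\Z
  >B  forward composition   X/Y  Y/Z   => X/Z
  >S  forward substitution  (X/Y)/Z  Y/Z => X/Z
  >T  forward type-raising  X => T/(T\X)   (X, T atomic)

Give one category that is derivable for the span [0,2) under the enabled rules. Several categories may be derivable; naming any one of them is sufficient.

NP/(NP\PP)

[0,6] S   <
  [0,3] NP   >
    [0,2] NP/(NP\PP)   <
      [0,1] "under" : N
      [1,2] "city" : (NP/(NP\PP))\N
    [2,3] "quickly" : NP\PP
  [3,6] S\NP   <
    [3,5] N   >
      [3,4] "some" : N/PP
      [4,5] "which" : PP
    [5,6] "bone" : (S\NP)\N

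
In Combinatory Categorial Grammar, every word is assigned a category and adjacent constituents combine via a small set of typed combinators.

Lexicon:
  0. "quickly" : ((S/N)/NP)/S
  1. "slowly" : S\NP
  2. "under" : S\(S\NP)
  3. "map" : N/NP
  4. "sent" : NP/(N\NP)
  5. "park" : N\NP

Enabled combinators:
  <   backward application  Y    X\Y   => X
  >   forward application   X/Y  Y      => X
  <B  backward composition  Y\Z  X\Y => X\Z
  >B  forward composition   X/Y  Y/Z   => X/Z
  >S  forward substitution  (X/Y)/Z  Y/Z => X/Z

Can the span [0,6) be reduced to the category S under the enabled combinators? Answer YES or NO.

[0,6] S   >
  [0,4] S/NP   >S
    [0,3] (S/N)/NP   >
      [0,1] "quickly" : ((S/N)/NP)/S
      [1,3] S   <
        [1,2] "slowly" : S\NP
        [2,3] "under" : S\(S\NP)
    [3,4] "map" : N/NP
  [4,6] NP   >
    [4,5] "sent" : NP/(N\NP)
    [5,6] "park" : N\NP

YES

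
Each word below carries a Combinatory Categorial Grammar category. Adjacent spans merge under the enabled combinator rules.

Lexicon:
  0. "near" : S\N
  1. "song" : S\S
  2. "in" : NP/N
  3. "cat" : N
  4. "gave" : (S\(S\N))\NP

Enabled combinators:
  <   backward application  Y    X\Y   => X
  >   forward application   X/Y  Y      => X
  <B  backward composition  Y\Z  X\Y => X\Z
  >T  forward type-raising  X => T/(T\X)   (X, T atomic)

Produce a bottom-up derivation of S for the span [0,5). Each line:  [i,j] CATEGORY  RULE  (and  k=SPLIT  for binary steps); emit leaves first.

[0,1] S\N  lex  "near"
[1,2] S\S  lex  "song"
[0,2] S\N  <B  k=1
[2,3] NP/N  lex  "in"
[3,4] N  lex  "cat"
[2,4] NP  >  k=3
[4,5] (S\(S\N))\NP  lex  "gave"
[2,5] S\(S\N)  <  k=4
[0,5] S  <  k=2

[0,5] S   <
  [0,2] S\N   <B
    [0,1] "near" : S\N
    [1,2] "song" : S\S
  [2,5] S\(S\N)   <
    [2,4] NP   >
      [2,3] "in" : NP/N
      [3,4] "cat" : N
    [4,5] "gave" : (S\(S\N))\NP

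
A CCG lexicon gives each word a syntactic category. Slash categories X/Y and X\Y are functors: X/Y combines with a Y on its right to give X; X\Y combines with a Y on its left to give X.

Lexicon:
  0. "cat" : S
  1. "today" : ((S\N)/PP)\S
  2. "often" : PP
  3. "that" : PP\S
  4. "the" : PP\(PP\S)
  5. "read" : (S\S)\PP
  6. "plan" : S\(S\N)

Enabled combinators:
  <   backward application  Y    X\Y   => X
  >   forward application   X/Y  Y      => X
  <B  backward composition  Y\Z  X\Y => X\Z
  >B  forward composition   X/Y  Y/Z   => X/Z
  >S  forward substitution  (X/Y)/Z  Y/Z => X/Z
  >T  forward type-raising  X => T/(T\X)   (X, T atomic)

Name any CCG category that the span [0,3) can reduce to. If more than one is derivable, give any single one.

S\N

[0,7] S   <
  [0,6] S\N   <B
    [0,3] S\N   >
      [0,2] (S\N)/PP   <
        [0,1] "cat" : S
        [1,2] "today" : ((S\N)/PP)\S
      [2,3] "often" : PP
    [3,6] S\S   <
      [3,5] PP   <
        [3,4] "that" : PP\S
        [4,5] "the" : PP\(PP\S)
      [5,6] "read" : (S\S)\PP
  [6,7] "plan" : S\(S\N)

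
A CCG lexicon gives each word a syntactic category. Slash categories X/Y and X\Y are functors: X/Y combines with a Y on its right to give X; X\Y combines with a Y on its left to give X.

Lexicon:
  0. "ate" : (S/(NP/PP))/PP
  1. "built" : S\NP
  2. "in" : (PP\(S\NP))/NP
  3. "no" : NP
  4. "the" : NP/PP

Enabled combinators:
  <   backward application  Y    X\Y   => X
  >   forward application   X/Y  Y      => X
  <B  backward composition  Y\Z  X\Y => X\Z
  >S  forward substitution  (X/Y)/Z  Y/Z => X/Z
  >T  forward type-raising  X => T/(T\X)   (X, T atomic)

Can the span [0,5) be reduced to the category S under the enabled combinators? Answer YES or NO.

[0,5] S   >
  [0,4] S/(NP/PP)   >
    [0,1] "ate" : (S/(NP/PP))/PP
    [1,4] PP   <
      [1,2] "built" : S\NP
      [2,4] PP\(S\NP)   >
        [2,3] "in" : (PP\(S\NP))/NP
        [3,4] "no" : NP
  [4,5] "the" : NP/PP

YES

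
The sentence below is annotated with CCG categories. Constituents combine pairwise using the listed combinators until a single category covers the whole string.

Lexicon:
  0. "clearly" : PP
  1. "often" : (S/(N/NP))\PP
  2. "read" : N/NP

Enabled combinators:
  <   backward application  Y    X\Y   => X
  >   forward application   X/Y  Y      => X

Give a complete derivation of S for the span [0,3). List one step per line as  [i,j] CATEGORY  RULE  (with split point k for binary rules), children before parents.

[0,3] S   >
  [0,2] S/(N/NP)   <
    [0,1] "clearly" : PP
    [1,2] "often" : (S/(N/NP))\PP
  [2,3] "read" : N/NP

[0,1] PP  lex  "clearly"
[1,2] (S/(N/NP))\PP  lex  "often"
[0,2] S/(N/NP)  <  k=1
[2,3] N/NP  lex  "read"
[0,3] S  >  k=2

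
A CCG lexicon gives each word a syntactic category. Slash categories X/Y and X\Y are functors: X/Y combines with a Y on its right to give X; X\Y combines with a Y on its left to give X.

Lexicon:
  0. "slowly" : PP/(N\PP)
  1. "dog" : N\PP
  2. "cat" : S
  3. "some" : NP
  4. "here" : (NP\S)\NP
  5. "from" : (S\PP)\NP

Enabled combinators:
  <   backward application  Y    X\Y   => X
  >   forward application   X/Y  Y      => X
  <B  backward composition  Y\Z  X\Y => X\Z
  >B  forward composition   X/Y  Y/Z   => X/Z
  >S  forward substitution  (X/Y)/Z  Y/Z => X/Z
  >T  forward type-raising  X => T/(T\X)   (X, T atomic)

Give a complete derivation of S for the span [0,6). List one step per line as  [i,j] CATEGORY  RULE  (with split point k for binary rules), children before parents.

[0,1] PP/(N\PP)  lex  "slowly"
[1,2] N\PP  lex  "dog"
[0,2] PP  >  k=1
[2,3] S  lex  "cat"
[2,3] NP/(NP\S)  >T
[3,4] NP  lex  "some"
[4,5] (NP\S)\NP  lex  "here"
[3,5] NP\S  <  k=4
[2,5] NP  >  k=3
[5,6] (S\PP)\NP  lex  "from"
[2,6] S\PP  <  k=5
[0,6] S  <  k=2

[0,6] S   <
  [0,2] PP   >
    [0,1] "slowly" : PP/(N\PP)
    [1,2] "dog" : N\PP
  [2,6] S\PP   <
    [2,5] NP   >
      [2,3] NP/(NP\S)   >T
        [2,3] "cat" : S
      [3,5] NP\S   <
        [3,4] "some" : NP
        [4,5] "here" : (NP\S)\NP
    [5,6] "from" : (S\PP)\NP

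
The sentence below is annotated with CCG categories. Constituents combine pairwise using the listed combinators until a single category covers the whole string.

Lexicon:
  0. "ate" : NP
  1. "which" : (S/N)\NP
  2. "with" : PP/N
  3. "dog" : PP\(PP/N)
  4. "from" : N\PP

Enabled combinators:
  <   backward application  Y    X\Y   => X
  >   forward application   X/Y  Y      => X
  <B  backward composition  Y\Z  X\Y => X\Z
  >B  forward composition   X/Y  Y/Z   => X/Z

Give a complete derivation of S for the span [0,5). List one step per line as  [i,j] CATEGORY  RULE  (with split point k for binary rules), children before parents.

[0,1] NP  lex  "ate"
[1,2] (S/N)\NP  lex  "which"
[0,2] S/N  <  k=1
[2,3] PP/N  lex  "with"
[3,4] PP\(PP/N)  lex  "dog"
[2,4] PP  <  k=3
[4,5] N\PP  lex  "from"
[2,5] N  <  k=4
[0,5] S  >  k=2

[0,5] S   >
  [0,2] S/N   <
    [0,1] "ate" : NP
    [1,2] "which" : (S/N)\NP
  [2,5] N   <
    [2,4] PP   <
      [2,3] "with" : PP/N
      [3,4] "dog" : PP\(PP/N)
    [4,5] "from" : N\PP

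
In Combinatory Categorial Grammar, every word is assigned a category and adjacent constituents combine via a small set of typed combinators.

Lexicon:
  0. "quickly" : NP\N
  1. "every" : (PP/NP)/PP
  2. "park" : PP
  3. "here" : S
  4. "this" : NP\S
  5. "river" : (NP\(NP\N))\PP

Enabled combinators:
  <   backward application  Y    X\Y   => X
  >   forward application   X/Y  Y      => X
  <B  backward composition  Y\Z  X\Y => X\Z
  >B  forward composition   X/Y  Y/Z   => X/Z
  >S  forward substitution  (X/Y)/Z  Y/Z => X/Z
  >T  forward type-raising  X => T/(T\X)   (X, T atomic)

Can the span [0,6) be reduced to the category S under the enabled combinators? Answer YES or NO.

NP\N (PP/NP)/PP PP S NP\S (NP\(NP\N))\PP
CKY chart[0,6] = {N/(N\NP), NP, NP/(NP\NP), PP/(PP\NP), S/(S\NP)}; S ∉ chart

NO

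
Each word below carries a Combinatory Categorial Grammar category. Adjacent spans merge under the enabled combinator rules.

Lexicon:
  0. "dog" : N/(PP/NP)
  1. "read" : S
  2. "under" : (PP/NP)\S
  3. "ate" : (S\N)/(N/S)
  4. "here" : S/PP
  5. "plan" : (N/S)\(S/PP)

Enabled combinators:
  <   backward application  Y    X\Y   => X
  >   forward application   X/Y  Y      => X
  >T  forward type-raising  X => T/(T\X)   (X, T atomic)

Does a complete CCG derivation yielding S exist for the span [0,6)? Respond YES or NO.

YES

[0,6] S   <
  [0,3] N   >
    [0,1] "dog" : N/(PP/NP)
    [1,3] PP/NP   <
      [1,2] "read" : S
      [2,3] "under" : (PP/NP)\S
  [3,6] S\N   >
    [3,4] "ate" : (S\N)/(N/S)
    [4,6] N/S   <
      [4,5] "here" : S/PP
      [5,6] "plan" : (N/S)\(S/PP)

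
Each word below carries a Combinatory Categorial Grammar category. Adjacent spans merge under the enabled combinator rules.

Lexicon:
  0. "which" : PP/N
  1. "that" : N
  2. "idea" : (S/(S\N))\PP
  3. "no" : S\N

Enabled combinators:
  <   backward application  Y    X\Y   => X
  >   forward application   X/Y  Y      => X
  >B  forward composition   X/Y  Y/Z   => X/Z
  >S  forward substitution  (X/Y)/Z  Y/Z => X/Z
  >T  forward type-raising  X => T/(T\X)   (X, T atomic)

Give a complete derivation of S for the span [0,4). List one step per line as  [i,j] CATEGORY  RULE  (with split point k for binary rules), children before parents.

[0,4] S   >
  [0,3] S/(S\N)   <
    [0,2] PP   >
      [0,1] "which" : PP/N
      [1,2] "that" : N
    [2,3] "idea" : (S/(S\N))\PP
  [3,4] "no" : S\N

[0,1] PP/N  lex  "which"
[1,2] N  lex  "that"
[0,2] PP  >  k=1
[2,3] (S/(S\N))\PP  lex  "idea"
[0,3] S/(S\N)  <  k=2
[3,4] S\N  lex  "no"
[0,4] S  >  k=3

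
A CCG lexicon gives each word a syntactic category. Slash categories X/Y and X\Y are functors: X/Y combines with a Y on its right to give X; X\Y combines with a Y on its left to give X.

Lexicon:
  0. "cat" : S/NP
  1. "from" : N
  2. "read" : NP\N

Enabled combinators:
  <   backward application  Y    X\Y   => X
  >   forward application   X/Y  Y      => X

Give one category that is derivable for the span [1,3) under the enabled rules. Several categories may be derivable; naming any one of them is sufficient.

[0,3] S   >
  [0,1] "cat" : S/NP
  [1,3] NP   <
    [1,2] "from" : N
    [2,3] "read" : NP\N

NP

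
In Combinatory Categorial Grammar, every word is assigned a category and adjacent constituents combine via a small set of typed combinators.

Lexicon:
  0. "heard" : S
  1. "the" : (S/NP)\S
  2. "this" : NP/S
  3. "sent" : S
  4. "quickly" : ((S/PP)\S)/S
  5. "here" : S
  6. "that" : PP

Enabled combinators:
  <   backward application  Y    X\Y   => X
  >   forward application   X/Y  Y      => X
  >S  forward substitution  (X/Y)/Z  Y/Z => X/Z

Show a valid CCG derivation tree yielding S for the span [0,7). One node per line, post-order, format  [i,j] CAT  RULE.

[0,1] S  lex  "heard"
[1,2] (S/NP)\S  lex  "the"
[0,2] S/NP  <  k=1
[2,3] NP/S  lex  "this"
[3,4] S  lex  "sent"
[4,5] ((S/PP)\S)/S  lex  "quickly"
[5,6] S  lex  "here"
[4,6] (S/PP)\S  >  k=5
[3,6] S/PP  <  k=4
[6,7] PP  lex  "that"
[3,7] S  >  k=6
[2,7] NP  >  k=3
[0,7] S  >  k=2

[0,7] S   >
  [0,2] S/NP   <
    [0,1] "heard" : S
    [1,2] "the" : (S/NP)\S
  [2,7] NP   >
    [2,3] "this" : NP/S
    [3,7] S   >
      [3,6] S/PP   <
        [3,4] "sent" : S
        [4,6] (S/PP)\S   >
          [4,5] "quickly" : ((S/PP)\S)/S
          [5,6] "here" : S
      [6,7] "that" : PP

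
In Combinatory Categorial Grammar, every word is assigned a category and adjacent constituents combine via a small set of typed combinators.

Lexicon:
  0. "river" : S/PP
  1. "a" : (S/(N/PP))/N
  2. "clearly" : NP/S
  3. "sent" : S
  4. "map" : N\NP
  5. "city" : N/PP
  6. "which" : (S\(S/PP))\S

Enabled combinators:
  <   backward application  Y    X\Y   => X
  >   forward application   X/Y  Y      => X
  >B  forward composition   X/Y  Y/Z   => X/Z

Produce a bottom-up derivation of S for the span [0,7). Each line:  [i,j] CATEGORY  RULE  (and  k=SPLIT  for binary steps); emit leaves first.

[0,1] S/PP  lex  "river"
[1,2] (S/(N/PP))/N  lex  "a"
[2,3] NP/S  lex  "clearly"
[3,4] S  lex  "sent"
[2,4] NP  >  k=3
[4,5] N\NP  lex  "map"
[2,5] N  <  k=4
[1,5] S/(N/PP)  >  k=2
[5,6] N/PP  lex  "city"
[1,6] S  >  k=5
[6,7] (S\(S/PP))\S  lex  "which"
[1,7] S\(S/PP)  <  k=6
[0,7] S  <  k=1

[0,7] S   <
  [0,1] "river" : S/PP
  [1,7] S\(S/PP)   <
    [1,6] S   >
      [1,5] S/(N/PP)   >
        [1,2] "a" : (S/(N/PP))/N
        [2,5] N   <
          [2,4] NP   >
            [2,3] "clearly" : NP/S
            [3,4] "sent" : S
          [4,5] "map" : N\NP
      [5,6] "city" : N/PP
    [6,7] "which" : (S\(S/PP))\S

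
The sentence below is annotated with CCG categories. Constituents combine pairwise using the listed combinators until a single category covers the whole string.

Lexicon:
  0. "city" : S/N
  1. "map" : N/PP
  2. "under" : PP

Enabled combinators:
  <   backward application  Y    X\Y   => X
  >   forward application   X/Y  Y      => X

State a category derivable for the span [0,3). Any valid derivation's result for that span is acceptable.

S

[0,3] S   >
  [0,1] "city" : S/N
  [1,3] N   >
    [1,2] "map" : N/PP
    [2,3] "under" : PP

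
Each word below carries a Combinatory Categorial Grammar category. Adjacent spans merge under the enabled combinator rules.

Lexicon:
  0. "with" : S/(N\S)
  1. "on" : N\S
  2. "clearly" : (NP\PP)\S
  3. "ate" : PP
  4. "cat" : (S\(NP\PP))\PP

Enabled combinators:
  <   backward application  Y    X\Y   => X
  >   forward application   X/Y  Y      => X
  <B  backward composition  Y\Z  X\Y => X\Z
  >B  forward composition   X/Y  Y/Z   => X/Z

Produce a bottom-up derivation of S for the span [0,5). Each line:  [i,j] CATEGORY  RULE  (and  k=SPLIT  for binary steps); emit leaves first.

[0,1] S/(N\S)  lex  "with"
[1,2] N\S  lex  "on"
[0,2] S  >  k=1
[2,3] (NP\PP)\S  lex  "clearly"
[0,3] NP\PP  <  k=2
[3,4] PP  lex  "ate"
[4,5] (S\(NP\PP))\PP  lex  "cat"
[3,5] S\(NP\PP)  <  k=4
[0,5] S  <  k=3

[0,5] S   <
  [0,3] NP\PP   <
    [0,2] S   >
      [0,1] "with" : S/(N\S)
      [1,2] "on" : N\S
    [2,3] "clearly" : (NP\PP)\S
  [3,5] S\(NP\PP)   <
    [3,4] "ate" : PP
    [4,5] "cat" : (S\(NP\PP))\PP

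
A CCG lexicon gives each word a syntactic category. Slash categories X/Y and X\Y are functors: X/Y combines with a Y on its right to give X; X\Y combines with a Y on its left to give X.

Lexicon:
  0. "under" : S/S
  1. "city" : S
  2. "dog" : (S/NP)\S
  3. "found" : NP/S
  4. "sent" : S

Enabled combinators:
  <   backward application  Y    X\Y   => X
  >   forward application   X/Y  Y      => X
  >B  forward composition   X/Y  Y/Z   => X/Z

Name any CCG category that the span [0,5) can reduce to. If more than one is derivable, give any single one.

S

[0,5] S   >
  [0,3] S/NP   >B
    [0,1] "under" : S/S
    [1,3] S/NP   <
      [1,2] "city" : S
      [2,3] "dog" : (S/NP)\S
  [3,5] NP   >
    [3,4] "found" : NP/S
    [4,5] "sent" : S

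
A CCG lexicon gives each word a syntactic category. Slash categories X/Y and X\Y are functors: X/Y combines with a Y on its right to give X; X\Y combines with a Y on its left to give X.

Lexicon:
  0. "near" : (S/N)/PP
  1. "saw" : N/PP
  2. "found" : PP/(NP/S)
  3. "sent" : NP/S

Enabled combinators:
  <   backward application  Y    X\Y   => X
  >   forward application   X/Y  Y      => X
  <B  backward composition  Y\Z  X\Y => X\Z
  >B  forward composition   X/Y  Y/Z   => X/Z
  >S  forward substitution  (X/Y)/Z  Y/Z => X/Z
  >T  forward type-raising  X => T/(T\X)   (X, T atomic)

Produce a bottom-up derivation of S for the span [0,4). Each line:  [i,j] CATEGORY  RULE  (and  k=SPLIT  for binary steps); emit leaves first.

[0,4] S   >
  [0,2] S/PP   >S
    [0,1] "near" : (S/N)/PP
    [1,2] "saw" : N/PP
  [2,4] PP   >
    [2,3] "found" : PP/(NP/S)
    [3,4] "sent" : NP/S

[0,1] (S/N)/PP  lex  "near"
[1,2] N/PP  lex  "saw"
[0,2] S/PP  >S  k=1
[2,3] PP/(NP/S)  lex  "found"
[3,4] NP/S  lex  "sent"
[2,4] PP  >  k=3
[0,4] S  >  k=2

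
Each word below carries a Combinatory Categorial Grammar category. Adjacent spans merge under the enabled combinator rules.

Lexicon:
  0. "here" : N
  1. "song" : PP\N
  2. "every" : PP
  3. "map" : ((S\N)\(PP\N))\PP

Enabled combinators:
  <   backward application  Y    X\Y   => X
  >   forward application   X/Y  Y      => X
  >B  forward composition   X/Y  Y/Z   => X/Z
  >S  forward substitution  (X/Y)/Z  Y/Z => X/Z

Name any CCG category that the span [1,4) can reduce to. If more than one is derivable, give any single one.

[0,4] S   <
  [0,1] "here" : N
  [1,4] S\N   <
    [1,2] "song" : PP\N
    [2,4] (S\N)\(PP\N)   <
      [2,3] "every" : PP
      [3,4] "map" : ((S\N)\(PP\N))\PP

S\N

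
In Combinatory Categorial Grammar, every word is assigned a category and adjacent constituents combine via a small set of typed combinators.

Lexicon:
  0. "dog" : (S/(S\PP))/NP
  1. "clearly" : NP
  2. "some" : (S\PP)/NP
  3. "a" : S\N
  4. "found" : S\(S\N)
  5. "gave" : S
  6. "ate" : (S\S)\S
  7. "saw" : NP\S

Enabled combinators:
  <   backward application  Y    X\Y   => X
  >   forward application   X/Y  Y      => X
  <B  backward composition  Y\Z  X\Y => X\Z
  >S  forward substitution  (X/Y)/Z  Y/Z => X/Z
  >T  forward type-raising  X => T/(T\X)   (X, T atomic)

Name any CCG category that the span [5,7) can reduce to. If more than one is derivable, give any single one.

[0,8] S   >
  [0,2] S/(S\PP)   >
    [0,1] "dog" : (S/(S\PP))/NP
    [1,2] "clearly" : NP
  [2,8] S\PP   >
    [2,3] "some" : (S\PP)/NP
    [3,8] NP   <
      [3,5] S   <
        [3,4] "a" : S\N
        [4,5] "found" : S\(S\N)
      [5,8] NP\S   <B
        [5,7] S\S   <
          [5,6] "gave" : S
          [6,7] "ate" : (S\S)\S
        [7,8] "saw" : NP\S

S\S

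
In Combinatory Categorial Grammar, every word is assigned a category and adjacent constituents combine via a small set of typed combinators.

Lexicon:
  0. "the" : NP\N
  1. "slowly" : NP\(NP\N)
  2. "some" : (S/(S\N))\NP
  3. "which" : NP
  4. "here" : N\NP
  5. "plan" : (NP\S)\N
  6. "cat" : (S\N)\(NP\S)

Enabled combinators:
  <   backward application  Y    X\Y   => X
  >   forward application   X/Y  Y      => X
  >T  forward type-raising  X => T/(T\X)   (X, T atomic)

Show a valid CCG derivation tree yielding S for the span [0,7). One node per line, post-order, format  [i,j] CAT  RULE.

[0,7] S   >
  [0,3] S/(S\N)   <
    [0,2] NP   <
      [0,1] "the" : NP\N
      [1,2] "slowly" : NP\(NP\N)
    [2,3] "some" : (S/(S\N))\NP
  [3,7] S\N   <
    [3,6] NP\S   <
      [3,5] N   >
        [3,4] N/(N\NP)   >T
          [3,4] "which" : NP
        [4,5] "here" : N\NP
      [5,6] "plan" : (NP\S)\N
    [6,7] "cat" : (S\N)\(NP\S)

[0,1] NP\N  lex  "the"
[1,2] NP\(NP\N)  lex  "slowly"
[0,2] NP  <  k=1
[2,3] (S/(S\N))\NP  lex  "some"
[0,3] S/(S\N)  <  k=2
[3,4] NP  lex  "which"
[3,4] N/(N\NP)  >T
[4,5] N\NP  lex  "here"
[3,5] N  >  k=4
[5,6] (NP\S)\N  lex  "plan"
[3,6] NP\S  <  k=5
[6,7] (S\N)\(NP\S)  lex  "cat"
[3,7] S\N  <  k=6
[0,7] S  >  k=3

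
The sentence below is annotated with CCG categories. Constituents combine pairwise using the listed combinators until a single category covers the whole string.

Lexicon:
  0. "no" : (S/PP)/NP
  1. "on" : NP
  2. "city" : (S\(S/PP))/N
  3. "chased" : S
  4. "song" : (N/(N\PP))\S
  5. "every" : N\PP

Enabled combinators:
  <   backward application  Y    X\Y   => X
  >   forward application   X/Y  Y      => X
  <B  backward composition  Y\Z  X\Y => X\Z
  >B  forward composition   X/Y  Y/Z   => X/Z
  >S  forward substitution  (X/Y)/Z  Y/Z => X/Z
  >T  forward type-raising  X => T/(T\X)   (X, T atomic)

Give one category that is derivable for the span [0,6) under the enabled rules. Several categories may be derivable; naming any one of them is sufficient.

[0,6] S   <
  [0,2] S/PP   >
    [0,1] "no" : (S/PP)/NP
    [1,2] "on" : NP
  [2,6] S\(S/PP)   >
    [2,3] "city" : (S\(S/PP))/N
    [3,6] N   >
      [3,5] N/(N\PP)   <
        [3,4] "chased" : S
        [4,5] "song" : (N/(N\PP))\S
      [5,6] "every" : N\PP

S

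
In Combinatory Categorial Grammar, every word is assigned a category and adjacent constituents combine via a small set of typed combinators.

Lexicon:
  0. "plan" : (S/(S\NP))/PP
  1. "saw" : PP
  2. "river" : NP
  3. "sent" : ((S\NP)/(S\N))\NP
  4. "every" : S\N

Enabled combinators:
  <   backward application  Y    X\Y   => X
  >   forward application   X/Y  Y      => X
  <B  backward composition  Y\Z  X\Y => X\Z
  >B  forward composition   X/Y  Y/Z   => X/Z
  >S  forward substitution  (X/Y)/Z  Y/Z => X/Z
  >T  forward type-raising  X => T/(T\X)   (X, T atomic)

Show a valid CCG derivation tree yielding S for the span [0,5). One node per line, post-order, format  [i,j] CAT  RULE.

[0,1] (S/(S\NP))/PP  lex  "plan"
[1,2] PP  lex  "saw"
[0,2] S/(S\NP)  >  k=1
[2,3] NP  lex  "river"
[3,4] ((S\NP)/(S\N))\NP  lex  "sent"
[2,4] (S\NP)/(S\N)  <  k=3
[4,5] S\N  lex  "every"
[2,5] S\NP  >  k=4
[0,5] S  >  k=2

[0,5] S   >
  [0,2] S/(S\NP)   >
    [0,1] "plan" : (S/(S\NP))/PP
    [1,2] "saw" : PP
  [2,5] S\NP   >
    [2,4] (S\NP)/(S\N)   <
      [2,3] "river" : NP
      [3,4] "sent" : ((S\NP)/(S\N))\NP
    [4,5] "every" : S\N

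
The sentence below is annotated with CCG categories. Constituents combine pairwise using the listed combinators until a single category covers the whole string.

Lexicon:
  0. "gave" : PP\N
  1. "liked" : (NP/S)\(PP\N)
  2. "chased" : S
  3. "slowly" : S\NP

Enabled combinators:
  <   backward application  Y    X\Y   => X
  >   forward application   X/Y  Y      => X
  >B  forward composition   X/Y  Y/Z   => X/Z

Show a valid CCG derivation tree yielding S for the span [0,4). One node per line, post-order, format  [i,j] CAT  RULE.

[0,1] PP\N  lex  "gave"
[1,2] (NP/S)\(PP\N)  lex  "liked"
[0,2] NP/S  <  k=1
[2,3] S  lex  "chased"
[0,3] NP  >  k=2
[3,4] S\NP  lex  "slowly"
[0,4] S  <  k=3

[0,4] S   <
  [0,3] NP   >
    [0,2] NP/S   <
      [0,1] "gave" : PP\N
      [1,2] "liked" : (NP/S)\(PP\N)
    [2,3] "chased" : S
  [3,4] "slowly" : S\NP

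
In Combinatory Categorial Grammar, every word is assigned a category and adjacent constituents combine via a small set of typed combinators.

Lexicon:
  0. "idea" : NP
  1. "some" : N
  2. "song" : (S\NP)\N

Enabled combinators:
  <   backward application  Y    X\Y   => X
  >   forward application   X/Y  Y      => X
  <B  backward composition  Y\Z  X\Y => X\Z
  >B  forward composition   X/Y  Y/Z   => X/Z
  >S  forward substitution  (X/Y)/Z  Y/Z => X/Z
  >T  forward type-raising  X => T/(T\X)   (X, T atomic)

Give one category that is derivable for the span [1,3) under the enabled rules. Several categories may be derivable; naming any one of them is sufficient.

S\NP

[0,3] S   <
  [0,1] "idea" : NP
  [1,3] S\NP   <
    [1,2] "some" : N
    [2,3] "song" : (S\NP)\N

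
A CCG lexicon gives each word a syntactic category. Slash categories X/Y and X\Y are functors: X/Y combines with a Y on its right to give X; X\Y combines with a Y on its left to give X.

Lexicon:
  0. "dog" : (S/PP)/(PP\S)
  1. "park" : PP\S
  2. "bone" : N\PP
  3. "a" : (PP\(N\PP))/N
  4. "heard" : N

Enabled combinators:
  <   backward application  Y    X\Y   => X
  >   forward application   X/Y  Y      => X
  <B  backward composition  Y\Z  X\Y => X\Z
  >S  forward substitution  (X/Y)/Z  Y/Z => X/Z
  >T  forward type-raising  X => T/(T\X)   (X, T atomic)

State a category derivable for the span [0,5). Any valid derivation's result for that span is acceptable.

[0,5] S   >
  [0,2] S/PP   >
    [0,1] "dog" : (S/PP)/(PP\S)
    [1,2] "park" : PP\S
  [2,5] PP   <
    [2,3] "bone" : N\PP
    [3,5] PP\(N\PP)   >
      [3,4] "a" : (PP\(N\PP))/N
      [4,5] "heard" : N

S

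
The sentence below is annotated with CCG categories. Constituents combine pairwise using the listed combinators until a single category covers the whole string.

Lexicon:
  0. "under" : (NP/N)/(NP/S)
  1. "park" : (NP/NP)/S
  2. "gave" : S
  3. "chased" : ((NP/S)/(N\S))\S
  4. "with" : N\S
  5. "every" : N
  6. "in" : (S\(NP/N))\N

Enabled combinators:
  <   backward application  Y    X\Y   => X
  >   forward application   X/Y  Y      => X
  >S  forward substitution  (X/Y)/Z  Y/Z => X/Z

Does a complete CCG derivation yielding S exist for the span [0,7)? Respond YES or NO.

[0,7] S   <
  [0,5] NP/N   >
    [0,1] "under" : (NP/N)/(NP/S)
    [1,5] NP/S   >S
      [1,2] "park" : (NP/NP)/S
      [2,5] NP/S   >
        [2,4] (NP/S)/(N\S)   <
          [2,3] "gave" : S
          [3,4] "chased" : ((NP/S)/(N\S))\S
        [4,5] "with" : N\S
  [5,7] S\(NP/N)   <
    [5,6] "every" : N
    [6,7] "in" : (S\(NP/N))\N

YES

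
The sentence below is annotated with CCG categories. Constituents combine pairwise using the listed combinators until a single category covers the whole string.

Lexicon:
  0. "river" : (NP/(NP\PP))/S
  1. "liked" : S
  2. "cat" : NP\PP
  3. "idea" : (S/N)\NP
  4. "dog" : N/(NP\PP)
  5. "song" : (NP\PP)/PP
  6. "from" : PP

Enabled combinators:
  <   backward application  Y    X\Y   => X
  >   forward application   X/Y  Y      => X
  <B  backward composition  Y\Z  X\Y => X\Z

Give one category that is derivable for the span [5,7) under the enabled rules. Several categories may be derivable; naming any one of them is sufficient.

NP\PP

[0,7] S   >
  [0,4] S/N   <
    [0,3] NP   >
      [0,2] NP/(NP\PP)   >
        [0,1] "river" : (NP/(NP\PP))/S
        [1,2] "liked" : S
      [2,3] "cat" : NP\PP
    [3,4] "idea" : (S/N)\NP
  [4,7] N   >
    [4,5] "dog" : N/(NP\PP)
    [5,7] NP\PP   >
      [5,6] "song" : (NP\PP)/PP
      [6,7] "from" : PP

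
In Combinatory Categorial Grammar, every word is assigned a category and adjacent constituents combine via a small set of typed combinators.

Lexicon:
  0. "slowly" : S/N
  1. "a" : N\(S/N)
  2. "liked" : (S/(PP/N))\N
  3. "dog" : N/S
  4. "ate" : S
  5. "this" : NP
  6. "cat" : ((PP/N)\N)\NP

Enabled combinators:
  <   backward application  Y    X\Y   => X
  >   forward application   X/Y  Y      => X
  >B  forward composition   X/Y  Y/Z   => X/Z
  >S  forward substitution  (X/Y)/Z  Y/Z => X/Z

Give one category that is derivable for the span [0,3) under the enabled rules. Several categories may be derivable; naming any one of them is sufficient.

[0,7] S   >
  [0,3] S/(PP/N)   <
    [0,2] N   <
      [0,1] "slowly" : S/N
      [1,2] "a" : N\(S/N)
    [2,3] "liked" : (S/(PP/N))\N
  [3,7] PP/N   <
    [3,5] N   >
      [3,4] "dog" : N/S
      [4,5] "ate" : S
    [5,7] (PP/N)\N   <
      [5,6] "this" : NP
      [6,7] "cat" : ((PP/N)\N)\NP

S/(PP/N)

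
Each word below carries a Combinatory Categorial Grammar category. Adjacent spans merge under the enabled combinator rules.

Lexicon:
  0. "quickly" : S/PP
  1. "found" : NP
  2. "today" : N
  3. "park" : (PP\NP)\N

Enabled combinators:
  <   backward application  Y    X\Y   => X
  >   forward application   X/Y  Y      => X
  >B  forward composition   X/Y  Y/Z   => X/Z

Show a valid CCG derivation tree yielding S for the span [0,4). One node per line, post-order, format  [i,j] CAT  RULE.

[0,1] S/PP  lex  "quickly"
[1,2] NP  lex  "found"
[2,3] N  lex  "today"
[3,4] (PP\NP)\N  lex  "park"
[2,4] PP\NP  <  k=3
[1,4] PP  <  k=2
[0,4] S  >  k=1

[0,4] S   >
  [0,1] "quickly" : S/PP
  [1,4] PP   <
    [1,2] "found" : NP
    [2,4] PP\NP   <
      [2,3] "today" : N
      [3,4] "park" : (PP\NP)\N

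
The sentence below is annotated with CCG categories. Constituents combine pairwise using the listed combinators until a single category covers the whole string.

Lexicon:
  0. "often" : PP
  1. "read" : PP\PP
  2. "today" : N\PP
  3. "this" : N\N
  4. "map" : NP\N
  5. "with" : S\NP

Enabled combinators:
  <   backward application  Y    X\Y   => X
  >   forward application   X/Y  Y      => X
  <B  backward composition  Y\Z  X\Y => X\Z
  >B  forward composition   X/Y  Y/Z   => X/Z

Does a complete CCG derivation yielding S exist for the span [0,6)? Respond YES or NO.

YES

[0,6] S   <
  [0,5] NP   <
    [0,4] N   <
      [0,1] "often" : PP
      [1,4] N\PP   <B
        [1,3] N\PP   <B
          [1,2] "read" : PP\PP
          [2,3] "today" : N\PP
        [3,4] "this" : N\N
    [4,5] "map" : NP\N
  [5,6] "with" : S\NP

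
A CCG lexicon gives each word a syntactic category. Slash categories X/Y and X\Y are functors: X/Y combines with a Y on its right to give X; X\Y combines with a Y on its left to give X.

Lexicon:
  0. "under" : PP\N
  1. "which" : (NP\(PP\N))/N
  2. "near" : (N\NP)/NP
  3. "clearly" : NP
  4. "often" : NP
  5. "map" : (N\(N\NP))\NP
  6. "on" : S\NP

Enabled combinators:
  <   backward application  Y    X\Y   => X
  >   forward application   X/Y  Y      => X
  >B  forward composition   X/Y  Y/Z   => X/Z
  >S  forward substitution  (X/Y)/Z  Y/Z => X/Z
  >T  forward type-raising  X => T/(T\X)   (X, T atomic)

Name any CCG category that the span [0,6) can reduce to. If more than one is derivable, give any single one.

[0,7] S   <
  [0,6] NP   <
    [0,1] "under" : PP\N
    [1,6] NP\(PP\N)   >
      [1,2] "which" : (NP\(PP\N))/N
      [2,6] N   <
        [2,4] N\NP   >
          [2,3] "near" : (N\NP)/NP
          [3,4] "clearly" : NP
        [4,6] N\(N\NP)   <
          [4,5] "often" : NP
          [5,6] "map" : (N\(N\NP))\NP
  [6,7] "on" : S\NP

NP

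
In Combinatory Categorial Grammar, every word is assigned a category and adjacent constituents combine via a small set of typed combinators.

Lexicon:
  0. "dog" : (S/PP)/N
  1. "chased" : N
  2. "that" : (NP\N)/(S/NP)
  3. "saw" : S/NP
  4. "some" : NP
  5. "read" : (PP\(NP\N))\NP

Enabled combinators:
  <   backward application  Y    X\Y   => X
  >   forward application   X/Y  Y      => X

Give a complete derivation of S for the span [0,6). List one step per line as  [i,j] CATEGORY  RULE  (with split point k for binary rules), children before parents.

[0,6] S   >
  [0,2] S/PP   >
    [0,1] "dog" : (S/PP)/N
    [1,2] "chased" : N
  [2,6] PP   <
    [2,4] NP\N   >
      [2,3] "that" : (NP\N)/(S/NP)
      [3,4] "saw" : S/NP
    [4,6] PP\(NP\N)   <
      [4,5] "some" : NP
      [5,6] "read" : (PP\(NP\N))\NP

[0,1] (S/PP)/N  lex  "dog"
[1,2] N  lex  "chased"
[0,2] S/PP  >  k=1
[2,3] (NP\N)/(S/NP)  lex  "that"
[3,4] S/NP  lex  "saw"
[2,4] NP\N  >  k=3
[4,5] NP  lex  "some"
[5,6] (PP\(NP\N))\NP  lex  "read"
[4,6] PP\(NP\N)  <  k=5
[2,6] PP  <  k=4
[0,6] S  >  k=2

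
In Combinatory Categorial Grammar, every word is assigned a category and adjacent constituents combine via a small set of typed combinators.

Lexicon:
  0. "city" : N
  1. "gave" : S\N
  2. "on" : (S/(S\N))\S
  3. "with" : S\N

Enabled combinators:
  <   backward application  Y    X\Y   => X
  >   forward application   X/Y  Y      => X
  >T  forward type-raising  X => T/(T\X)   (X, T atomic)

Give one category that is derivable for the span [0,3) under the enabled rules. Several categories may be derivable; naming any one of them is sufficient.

S/(S\N)

[0,4] S   >
  [0,3] S/(S\N)   <
    [0,2] S   >
      [0,1] S/(S\N)   >T
        [0,1] "city" : N
      [1,2] "gave" : S\N
    [2,3] "on" : (S/(S\N))\S
  [3,4] "with" : S\N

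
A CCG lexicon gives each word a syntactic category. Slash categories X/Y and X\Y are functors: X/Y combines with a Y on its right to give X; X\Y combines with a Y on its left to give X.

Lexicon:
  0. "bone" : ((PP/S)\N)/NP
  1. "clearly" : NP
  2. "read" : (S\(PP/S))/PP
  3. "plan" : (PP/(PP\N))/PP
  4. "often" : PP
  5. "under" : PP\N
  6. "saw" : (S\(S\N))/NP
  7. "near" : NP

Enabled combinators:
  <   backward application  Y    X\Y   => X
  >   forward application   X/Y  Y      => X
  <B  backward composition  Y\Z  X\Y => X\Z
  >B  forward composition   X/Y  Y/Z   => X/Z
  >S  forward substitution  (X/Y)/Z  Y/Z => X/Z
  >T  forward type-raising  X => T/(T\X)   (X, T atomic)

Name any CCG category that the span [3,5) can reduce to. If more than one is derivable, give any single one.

PP/(PP\N)

[0,8] S   <
  [0,6] S\N   <B
    [0,2] (PP/S)\N   >
      [0,1] "bone" : ((PP/S)\N)/NP
      [1,2] "clearly" : NP
    [2,6] S\(PP/S)   >
      [2,3] "read" : (S\(PP/S))/PP
      [3,6] PP   >
        [3,5] PP/(PP\N)   >
          [3,4] "plan" : (PP/(PP\N))/PP
          [4,5] "often" : PP
        [5,6] "under" : PP\N
  [6,8] S\(S\N)   >
    [6,7] "saw" : (S\(S\N))/NP
    [7,8] "near" : NP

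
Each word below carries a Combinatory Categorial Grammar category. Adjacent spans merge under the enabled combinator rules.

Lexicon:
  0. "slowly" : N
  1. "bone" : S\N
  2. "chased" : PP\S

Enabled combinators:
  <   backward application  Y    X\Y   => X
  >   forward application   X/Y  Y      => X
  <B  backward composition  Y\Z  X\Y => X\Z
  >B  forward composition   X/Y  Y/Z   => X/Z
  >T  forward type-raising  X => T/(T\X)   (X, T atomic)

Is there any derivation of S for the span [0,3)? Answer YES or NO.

NO

N S\N PP\S
CKY chart[0,3] = {N/(N\PP), NP/(NP\PP), PP, PP/(PP\PP), S/(S\PP)}; S ∉ chart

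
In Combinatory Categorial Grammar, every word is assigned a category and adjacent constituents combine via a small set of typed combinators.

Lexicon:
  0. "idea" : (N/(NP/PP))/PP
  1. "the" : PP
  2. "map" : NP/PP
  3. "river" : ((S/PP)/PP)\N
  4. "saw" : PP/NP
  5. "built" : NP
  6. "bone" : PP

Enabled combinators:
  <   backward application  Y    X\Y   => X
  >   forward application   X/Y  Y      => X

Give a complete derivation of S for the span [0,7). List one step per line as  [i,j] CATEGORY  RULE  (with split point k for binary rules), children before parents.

[0,7] S   >
  [0,6] S/PP   >
    [0,4] (S/PP)/PP   <
      [0,3] N   >
        [0,2] N/(NP/PP)   >
          [0,1] "idea" : (N/(NP/PP))/PP
          [1,2] "the" : PP
        [2,3] "map" : NP/PP
      [3,4] "river" : ((S/PP)/PP)\N
    [4,6] PP   >
      [4,5] "saw" : PP/NP
      [5,6] "built" : NP
  [6,7] "bone" : PP

[0,1] (N/(NP/PP))/PP  lex  "idea"
[1,2] PP  lex  "the"
[0,2] N/(NP/PP)  >  k=1
[2,3] NP/PP  lex  "map"
[0,3] N  >  k=2
[3,4] ((S/PP)/PP)\N  lex  "river"
[0,4] (S/PP)/PP  <  k=3
[4,5] PP/NP  lex  "saw"
[5,6] NP  lex  "built"
[4,6] PP  >  k=5
[0,6] S/PP  >  k=4
[6,7] PP  lex  "bone"
[0,7] S  >  k=6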